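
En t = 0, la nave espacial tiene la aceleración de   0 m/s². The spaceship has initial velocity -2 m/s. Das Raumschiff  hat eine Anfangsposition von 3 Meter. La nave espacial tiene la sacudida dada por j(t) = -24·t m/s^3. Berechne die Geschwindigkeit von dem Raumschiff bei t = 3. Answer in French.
Nous devons intégrer notre équation du jerk j(t) = -24·t 2 fois. La primitive du jerk, avec a(0) = 0, donne l'accélération: a(t) = -12·t^2. En prenant ∫a(t)dt et en appliquant v(0) = -2, nous trouvons v(t) = -4·t^3 - 2. De l'équation de la vitesse v(t) = -4·t^3 - 2, nous substituons t = 3 pour obtenir v = -110.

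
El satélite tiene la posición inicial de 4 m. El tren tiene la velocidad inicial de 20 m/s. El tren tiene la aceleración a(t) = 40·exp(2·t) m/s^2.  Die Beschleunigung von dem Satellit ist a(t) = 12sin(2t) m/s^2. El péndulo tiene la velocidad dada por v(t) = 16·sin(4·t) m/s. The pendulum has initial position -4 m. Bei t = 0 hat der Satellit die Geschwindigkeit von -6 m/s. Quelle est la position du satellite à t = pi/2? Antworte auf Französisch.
Nous devons intégrer notre équation de l'accélération a(t) = 12·sin(2·t) 2 fois. L'intégrale de l'accélération est la vitesse. En utilisant v(0) = -6, nous obtenons v(t) = -6·cos(2·t). En prenant ∫v(t)dt et en appliquant x(0) = 4, nous trouvons x(t) = 4 - 3·sin(2·t). De l'équation de la position x(t) = 4 - 3·sin(2·t), nous substituons t = pi/2 pour obtenir x = 4.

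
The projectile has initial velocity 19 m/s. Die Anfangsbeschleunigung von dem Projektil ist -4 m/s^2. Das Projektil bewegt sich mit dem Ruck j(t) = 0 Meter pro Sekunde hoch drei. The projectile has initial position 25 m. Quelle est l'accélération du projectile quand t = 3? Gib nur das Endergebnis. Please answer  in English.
a(3) = -4.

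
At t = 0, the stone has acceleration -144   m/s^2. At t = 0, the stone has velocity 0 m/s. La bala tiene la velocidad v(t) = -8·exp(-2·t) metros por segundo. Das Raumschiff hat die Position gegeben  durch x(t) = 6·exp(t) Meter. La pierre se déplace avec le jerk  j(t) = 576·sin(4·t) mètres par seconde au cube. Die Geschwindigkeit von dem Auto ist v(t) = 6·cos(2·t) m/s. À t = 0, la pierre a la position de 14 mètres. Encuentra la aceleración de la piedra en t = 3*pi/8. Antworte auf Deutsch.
Um dies zu lösen, müssen wir 1 Integral unserer Gleichung für den Ruck j(t) = 576·sin(4·t) finden. Die Stammfunktion von dem Ruck, mit a(0) = -144, ergibt die Beschleunigung: a(t) = -144·cos(4·t). Mit a(t) = -144·cos(4·t) und Einsetzen von t = 3*pi/8, finden wir a = 0.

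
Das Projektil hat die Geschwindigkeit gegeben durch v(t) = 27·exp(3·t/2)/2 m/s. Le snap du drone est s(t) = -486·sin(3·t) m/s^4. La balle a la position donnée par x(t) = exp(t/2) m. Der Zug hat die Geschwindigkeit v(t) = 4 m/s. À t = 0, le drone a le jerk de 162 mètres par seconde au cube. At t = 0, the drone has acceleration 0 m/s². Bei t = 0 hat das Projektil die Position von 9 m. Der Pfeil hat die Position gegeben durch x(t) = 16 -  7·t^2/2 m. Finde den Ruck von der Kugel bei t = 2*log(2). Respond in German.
Um dies zu lösen, müssen wir 3 Ableitungen unserer Gleichung für die Position x(t) = exp(t/2) nehmen. Mit d/dt von x(t) finden wir v(t) = exp(t/2)/2. Mit d/dt von v(t) finden wir a(t) = exp(t/2)/4. Durch Ableiten von der Beschleunigung erhalten wir den Ruck: j(t) = exp(t/2)/8. Wir haben den Ruck j(t) = exp(t/2)/8. Durch Einsetzen von t = 2*log(2): j(2*log(2)) = 1/4.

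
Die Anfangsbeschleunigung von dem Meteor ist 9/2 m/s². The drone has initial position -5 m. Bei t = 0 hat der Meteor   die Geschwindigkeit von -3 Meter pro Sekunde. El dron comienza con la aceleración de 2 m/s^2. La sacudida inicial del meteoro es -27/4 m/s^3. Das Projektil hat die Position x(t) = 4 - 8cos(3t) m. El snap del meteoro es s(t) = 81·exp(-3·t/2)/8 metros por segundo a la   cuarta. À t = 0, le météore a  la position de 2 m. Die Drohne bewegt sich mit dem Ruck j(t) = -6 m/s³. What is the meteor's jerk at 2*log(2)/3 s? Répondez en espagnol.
Para resolver esto, necesitamos tomar 1 antiderivada de nuestra ecuación del snap s(t) = 81·exp(-3·t/2)/8. La antiderivada del snap es la sacudida. Usando j(0) = -27/4, obtenemos j(t) = -27·exp(-3·t/2)/4. Usando j(t) = -27·exp(-3·t/2)/4 y sustituyendo t = 2*log(2)/3, encontramos j = -27/8.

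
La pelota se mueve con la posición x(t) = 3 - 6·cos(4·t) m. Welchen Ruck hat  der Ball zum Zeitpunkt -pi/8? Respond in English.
To solve this, we need to take 3 derivatives of our position equation x(t) = 3 - 6·cos(4·t). Differentiating position, we get velocity: v(t) = 24·sin(4·t). Differentiating velocity, we get acceleration: a(t) = 96·cos(4·t). Taking d/dt of a(t), we find j(t) = -384·sin(4·t). Using j(t) = -384·sin(4·t) and substituting t = -pi/8, we find j = 384.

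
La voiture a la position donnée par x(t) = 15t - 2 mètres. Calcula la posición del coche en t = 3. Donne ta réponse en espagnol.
De la ecuación de la posición x(t) = 15·t - 2, sustituimos t = 3 para obtener x = 43.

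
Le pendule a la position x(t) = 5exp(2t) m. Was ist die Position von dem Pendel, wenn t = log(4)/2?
Mit x(t) = 5·exp(2·t) und Einsetzen von t = log(4)/2, finden wir x = 20.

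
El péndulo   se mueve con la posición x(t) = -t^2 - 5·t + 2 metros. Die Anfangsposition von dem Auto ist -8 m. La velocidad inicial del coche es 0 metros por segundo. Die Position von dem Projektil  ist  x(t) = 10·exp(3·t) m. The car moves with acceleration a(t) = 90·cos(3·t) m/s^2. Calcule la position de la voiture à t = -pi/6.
Pour résoudre ceci, nous devons prendre 2 primitives de notre équation de l'accélération a(t) = 90·cos(3·t). La primitive de l'accélération, avec v(0) = 0, donne la vitesse: v(t) = 30·sin(3·t). La primitive de la vitesse, avec x(0) = -8, donne la position: x(t) = 2 - 10·cos(3·t). Nous avons la position x(t) = 2 - 10·cos(3·t). En substituant t = -pi/6: x(-pi/6) = 2.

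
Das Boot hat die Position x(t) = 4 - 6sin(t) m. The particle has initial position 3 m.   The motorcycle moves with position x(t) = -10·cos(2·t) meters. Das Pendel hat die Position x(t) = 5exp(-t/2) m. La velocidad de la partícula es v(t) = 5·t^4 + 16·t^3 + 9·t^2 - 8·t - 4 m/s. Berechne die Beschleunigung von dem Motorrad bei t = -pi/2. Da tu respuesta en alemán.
Ausgehend von der Position x(t) = -10·cos(2·t), nehmen wir 2 Ableitungen. Die Ableitung von der Position ergibt die Geschwindigkeit: v(t) = 20·sin(2·t). Mit d/dt von v(t) finden wir a(t) = 40·cos(2·t). Wir haben die Beschleunigung a(t) = 40·cos(2·t). Durch Einsetzen von t = -pi/2: a(-pi/2) = -40.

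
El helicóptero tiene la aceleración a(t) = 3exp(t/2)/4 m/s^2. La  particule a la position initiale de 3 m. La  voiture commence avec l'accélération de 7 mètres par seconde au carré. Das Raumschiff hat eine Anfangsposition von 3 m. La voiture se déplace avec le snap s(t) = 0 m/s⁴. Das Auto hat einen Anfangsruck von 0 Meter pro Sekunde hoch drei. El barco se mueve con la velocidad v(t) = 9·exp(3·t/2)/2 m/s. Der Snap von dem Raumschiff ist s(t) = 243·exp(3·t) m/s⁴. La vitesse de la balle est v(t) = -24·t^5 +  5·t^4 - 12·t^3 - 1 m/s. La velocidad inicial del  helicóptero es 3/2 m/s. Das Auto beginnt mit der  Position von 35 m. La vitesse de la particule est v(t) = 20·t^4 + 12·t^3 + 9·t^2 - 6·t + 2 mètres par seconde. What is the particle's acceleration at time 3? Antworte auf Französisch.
En partant de la vitesse v(t) = 20·t^4 + 12·t^3 + 9·t^2 - 6·t + 2, nous prenons 1 dérivée. La dérivée de la vitesse donne l'accélération: a(t) = 80·t^3 + 36·t^2 + 18·t - 6. En utilisant a(t) = 80·t^3 + 36·t^2 + 18·t - 6 et en substituant t = 3, nous trouvons a = 2532.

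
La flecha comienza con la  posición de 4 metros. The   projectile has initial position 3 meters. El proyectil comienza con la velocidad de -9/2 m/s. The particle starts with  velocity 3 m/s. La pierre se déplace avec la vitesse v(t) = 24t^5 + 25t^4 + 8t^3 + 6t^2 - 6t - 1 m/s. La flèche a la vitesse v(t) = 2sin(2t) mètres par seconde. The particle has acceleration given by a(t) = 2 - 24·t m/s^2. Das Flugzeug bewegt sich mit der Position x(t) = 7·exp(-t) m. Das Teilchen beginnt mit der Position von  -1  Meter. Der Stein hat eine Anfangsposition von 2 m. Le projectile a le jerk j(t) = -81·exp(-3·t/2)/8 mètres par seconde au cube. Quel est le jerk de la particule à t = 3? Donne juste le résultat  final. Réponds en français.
j(3) = -24.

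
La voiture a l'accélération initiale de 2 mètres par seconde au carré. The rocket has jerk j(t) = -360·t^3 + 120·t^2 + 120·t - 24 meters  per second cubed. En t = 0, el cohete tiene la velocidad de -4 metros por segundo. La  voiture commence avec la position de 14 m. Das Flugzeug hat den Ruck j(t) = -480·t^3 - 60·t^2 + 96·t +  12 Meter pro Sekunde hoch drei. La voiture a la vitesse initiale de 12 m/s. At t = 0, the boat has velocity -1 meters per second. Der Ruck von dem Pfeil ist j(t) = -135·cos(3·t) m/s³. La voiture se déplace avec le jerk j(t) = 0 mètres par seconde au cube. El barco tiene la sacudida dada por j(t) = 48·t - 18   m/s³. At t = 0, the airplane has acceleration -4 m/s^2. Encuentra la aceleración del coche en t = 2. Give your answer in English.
To find the answer, we compute 1 antiderivative of j(t) = 0. The integral of jerk is acceleration. Using a(0) = 2, we get a(t) = 2. From the given acceleration equation a(t) = 2, we substitute t = 2 to get a = 2.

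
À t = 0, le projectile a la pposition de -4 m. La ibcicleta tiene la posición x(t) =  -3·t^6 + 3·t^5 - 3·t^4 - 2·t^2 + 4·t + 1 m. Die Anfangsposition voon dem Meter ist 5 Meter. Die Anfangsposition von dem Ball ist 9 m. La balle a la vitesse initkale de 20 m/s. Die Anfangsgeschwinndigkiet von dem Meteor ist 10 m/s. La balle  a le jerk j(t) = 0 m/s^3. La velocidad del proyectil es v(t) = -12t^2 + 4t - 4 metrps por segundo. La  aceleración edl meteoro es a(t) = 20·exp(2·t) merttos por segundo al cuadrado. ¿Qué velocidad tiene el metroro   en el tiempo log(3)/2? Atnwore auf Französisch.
Nous devons trouver la primitive de notre équation de l'accélération a(t) = 20·exp(2·t) 1 fois. La primitive de l'accélération, avec v(0) = 10, donne la vitesse: v(t) = 10·exp(2·t). De l'équation de la vitesse v(t) = 10·exp(2·t), nous substituons t = log(3)/2 pour obtenir v = 30.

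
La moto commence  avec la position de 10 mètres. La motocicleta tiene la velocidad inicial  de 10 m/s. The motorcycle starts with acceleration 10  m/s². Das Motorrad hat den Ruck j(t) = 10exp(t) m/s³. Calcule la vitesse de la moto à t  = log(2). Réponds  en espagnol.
Para resolver esto, necesitamos tomar 2 antiderivadas de nuestra ecuación de la sacudida j(t) = 10·exp(t). La antiderivada de la sacudida, con a(0) = 10, da la aceleración: a(t) = 10·exp(t). Integrando la aceleración y usando la condición inicial v(0) = 10, obtenemos v(t) = 10·exp(t). Tenemos la velocidad v(t) = 10·exp(t). Sustituyendo t = log(2): v(log(2)) = 20.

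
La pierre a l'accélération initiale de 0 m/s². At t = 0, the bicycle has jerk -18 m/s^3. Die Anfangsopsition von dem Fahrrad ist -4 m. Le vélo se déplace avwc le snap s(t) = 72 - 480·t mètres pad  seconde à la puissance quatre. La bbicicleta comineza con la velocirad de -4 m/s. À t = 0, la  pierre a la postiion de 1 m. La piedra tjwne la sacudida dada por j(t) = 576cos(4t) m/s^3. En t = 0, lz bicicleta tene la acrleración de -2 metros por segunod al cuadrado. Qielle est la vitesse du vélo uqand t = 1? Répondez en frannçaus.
Pour résoudre ceci, nous devons prendre 3 intégrales de notre équation du snap s(t) = 72 - 480·t. L'intégrale du snap, avec j(0) = -18, donne le jerk: j(t) = -240·t^2 + 72·t - 18. En intégrant le jerk et en utilisant la condition initiale a(0) = -2, nous obtenons a(t) = -80·t^3 + 36·t^2 - 18·t - 2. En prenant ∫a(t)dt et en appliquant v(0) = -4, nous trouvons v(t) = -20·t^4 + 12·t^3 - 9·t^2 - 2·t - 4. De l'équation de la vitesse v(t) = -20·t^4 + 12·t^3 - 9·t^2 - 2·t - 4, nous substituons t = 1 pour obtenir v = -23.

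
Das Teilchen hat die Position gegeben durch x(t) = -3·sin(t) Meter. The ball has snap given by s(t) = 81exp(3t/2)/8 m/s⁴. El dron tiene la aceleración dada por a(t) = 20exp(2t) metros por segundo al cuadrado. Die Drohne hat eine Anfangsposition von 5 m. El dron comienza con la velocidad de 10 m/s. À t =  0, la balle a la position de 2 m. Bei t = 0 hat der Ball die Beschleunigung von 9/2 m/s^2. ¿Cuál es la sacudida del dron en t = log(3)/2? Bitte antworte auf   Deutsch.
Um dies zu lösen, müssen wir 1 Ableitung unserer Gleichung für die Beschleunigung a(t) = 20·exp(2·t) nehmen. Die Ableitung von der Beschleunigung ergibt den Ruck: j(t) = 40·exp(2·t). Wir haben den Ruck j(t) = 40·exp(2·t). Durch Einsetzen von t = log(3)/2: j(log(3)/2) = 120.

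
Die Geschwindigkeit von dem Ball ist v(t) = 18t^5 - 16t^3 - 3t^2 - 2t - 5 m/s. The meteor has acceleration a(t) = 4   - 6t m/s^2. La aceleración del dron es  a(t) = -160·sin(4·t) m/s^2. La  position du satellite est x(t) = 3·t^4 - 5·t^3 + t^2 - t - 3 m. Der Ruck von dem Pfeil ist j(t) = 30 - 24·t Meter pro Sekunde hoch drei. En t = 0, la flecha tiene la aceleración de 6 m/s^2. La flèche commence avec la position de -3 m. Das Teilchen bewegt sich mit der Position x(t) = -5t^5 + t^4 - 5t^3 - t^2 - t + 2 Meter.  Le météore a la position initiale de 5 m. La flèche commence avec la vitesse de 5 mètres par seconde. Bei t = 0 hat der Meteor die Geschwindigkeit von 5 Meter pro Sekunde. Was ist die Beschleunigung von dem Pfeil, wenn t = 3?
Wir müssen die Stammfunktion unserer Gleichung für den Ruck j(t) = 30 - 24·t 1-mal finden. Das Integral von dem Ruck ist die Beschleunigung. Mit a(0) = 6 erhalten wir a(t) = -12·t^2 + 30·t + 6. Aus der Gleichung für die Beschleunigung a(t) = -12·t^2 + 30·t + 6, setzen wir t = 3 ein und erhalten a = -12.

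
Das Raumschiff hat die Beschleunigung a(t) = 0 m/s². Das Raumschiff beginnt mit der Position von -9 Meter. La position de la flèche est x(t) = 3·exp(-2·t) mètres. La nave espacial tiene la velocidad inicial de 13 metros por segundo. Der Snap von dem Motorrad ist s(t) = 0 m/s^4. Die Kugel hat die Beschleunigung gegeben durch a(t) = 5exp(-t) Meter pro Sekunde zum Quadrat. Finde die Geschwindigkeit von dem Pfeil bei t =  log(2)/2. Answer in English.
Starting from position x(t) = 3·exp(-2·t), we take 1 derivative. The derivative of position gives velocity: v(t) = -6·exp(-2·t). We have velocity v(t) = -6·exp(-2·t). Substituting t = log(2)/2: v(log(2)/2) = -3.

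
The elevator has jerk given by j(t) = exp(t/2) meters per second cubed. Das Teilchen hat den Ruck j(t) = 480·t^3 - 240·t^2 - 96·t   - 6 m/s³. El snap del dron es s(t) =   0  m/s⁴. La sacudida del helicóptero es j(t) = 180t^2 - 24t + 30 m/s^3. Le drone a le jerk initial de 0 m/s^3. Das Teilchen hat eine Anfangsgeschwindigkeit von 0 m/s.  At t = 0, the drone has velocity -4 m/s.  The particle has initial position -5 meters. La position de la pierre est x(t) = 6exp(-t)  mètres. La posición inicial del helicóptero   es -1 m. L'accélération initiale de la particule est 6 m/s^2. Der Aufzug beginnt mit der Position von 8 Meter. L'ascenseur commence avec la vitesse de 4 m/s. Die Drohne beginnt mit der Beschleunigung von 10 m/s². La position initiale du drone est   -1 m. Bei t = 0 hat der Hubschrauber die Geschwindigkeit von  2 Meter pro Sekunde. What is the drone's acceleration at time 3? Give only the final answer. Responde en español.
a(3) = 10.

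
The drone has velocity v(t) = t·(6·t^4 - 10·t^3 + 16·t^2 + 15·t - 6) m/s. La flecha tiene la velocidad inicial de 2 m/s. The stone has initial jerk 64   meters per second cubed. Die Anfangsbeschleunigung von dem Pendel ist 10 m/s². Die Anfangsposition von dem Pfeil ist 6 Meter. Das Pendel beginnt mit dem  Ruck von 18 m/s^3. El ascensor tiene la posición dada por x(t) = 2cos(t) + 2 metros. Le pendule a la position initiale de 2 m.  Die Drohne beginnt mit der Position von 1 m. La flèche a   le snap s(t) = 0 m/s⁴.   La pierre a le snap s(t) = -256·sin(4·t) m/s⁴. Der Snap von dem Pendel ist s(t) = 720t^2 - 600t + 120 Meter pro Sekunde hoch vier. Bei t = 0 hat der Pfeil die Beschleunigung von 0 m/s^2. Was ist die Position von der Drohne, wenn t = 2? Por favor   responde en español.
Para resolver esto, necesitamos tomar 1 integral de nuestra ecuación de la velocidad v(t) = t·(6·t^4 - 10·t^3 + 16·t^2 + 15·t - 6). Integrando la velocidad y usando la condición inicial x(0) = 1, obtenemos x(t) = t^6 - 2·t^5 + 4·t^4 + 5·t^3 - 3·t^2 + 1. Usando x(t) = t^6 - 2·t^5 + 4·t^4 + 5·t^3 - 3·t^2 + 1 y sustituyendo t = 2, encontramos x = 93.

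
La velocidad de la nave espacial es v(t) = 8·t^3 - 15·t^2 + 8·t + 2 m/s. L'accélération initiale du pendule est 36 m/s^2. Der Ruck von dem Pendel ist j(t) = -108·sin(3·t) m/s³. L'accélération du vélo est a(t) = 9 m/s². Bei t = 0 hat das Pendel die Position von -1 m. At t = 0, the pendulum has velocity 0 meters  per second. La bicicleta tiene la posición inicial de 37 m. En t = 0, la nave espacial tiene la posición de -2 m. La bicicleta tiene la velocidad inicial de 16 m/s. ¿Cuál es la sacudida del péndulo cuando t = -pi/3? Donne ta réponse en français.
De l'équation du jerk j(t) = -108·sin(3·t), nous substituons t = -pi/3 pour obtenir j = 0.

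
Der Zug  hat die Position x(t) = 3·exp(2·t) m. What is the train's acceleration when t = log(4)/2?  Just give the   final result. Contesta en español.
La aceleración en t = log(4)/2 es a = 48.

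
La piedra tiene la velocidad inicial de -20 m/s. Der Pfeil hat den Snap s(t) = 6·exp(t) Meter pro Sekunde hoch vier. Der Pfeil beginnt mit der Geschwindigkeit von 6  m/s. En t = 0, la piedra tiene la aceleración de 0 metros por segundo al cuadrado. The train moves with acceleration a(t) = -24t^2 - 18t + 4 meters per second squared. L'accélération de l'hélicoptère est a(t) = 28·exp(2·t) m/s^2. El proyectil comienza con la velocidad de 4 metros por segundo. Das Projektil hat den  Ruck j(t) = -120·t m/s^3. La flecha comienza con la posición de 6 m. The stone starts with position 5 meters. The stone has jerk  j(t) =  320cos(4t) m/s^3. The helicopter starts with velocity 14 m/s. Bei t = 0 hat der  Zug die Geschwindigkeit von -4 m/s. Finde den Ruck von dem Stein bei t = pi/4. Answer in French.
Nous avons le jerk j(t) = 320·cos(4·t). En substituant t = pi/4: j(pi/4) = -320.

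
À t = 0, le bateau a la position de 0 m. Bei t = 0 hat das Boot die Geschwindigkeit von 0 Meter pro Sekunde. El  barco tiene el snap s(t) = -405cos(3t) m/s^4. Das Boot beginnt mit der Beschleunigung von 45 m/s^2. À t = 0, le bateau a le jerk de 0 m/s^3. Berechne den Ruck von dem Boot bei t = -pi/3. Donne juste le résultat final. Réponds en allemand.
j(-pi/3) = 0.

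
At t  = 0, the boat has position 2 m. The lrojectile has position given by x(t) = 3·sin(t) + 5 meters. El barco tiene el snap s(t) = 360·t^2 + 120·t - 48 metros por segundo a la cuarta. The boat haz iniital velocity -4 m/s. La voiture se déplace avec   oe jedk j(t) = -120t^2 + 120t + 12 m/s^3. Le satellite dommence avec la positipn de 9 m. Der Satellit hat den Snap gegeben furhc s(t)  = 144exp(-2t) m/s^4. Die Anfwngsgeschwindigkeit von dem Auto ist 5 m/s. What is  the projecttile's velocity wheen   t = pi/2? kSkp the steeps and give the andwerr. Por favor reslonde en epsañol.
La velocidad en t = pi/2 es v = 0.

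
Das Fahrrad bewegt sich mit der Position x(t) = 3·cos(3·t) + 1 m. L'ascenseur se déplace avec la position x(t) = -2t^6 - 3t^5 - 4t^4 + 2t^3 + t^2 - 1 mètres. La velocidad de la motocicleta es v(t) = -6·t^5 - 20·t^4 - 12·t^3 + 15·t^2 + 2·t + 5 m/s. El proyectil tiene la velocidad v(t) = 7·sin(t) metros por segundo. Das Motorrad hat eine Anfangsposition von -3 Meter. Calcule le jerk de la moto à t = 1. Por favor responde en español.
Para resolver esto, necesitamos tomar 2 derivadas de nuestra ecuación de la velocidad v(t) = -6·t^5 - 20·t^4 - 12·t^3 + 15·t^2 + 2·t + 5. La derivada de la velocidad da la aceleración: a(t) = -30·t^4 - 80·t^3 - 36·t^2 + 30·t + 2. Tomando d/dt de a(t), encontramos j(t) = -120·t^3 - 240·t^2 - 72·t + 30. Usando j(t) = -120·t^3 - 240·t^2 - 72·t + 30 y sustituyendo t = 1, encontramos j = -402.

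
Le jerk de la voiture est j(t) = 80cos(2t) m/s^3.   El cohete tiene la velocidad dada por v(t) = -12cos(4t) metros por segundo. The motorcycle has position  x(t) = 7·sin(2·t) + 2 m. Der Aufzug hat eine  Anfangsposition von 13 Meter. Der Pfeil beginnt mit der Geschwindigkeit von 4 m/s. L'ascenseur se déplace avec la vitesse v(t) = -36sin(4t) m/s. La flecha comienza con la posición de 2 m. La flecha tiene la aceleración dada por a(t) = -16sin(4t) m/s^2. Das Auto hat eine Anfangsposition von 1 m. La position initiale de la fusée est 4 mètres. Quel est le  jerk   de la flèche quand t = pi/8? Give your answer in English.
Starting from acceleration a(t) = -16·sin(4·t), we take 1 derivative. Taking d/dt of a(t), we find j(t) = -64·cos(4·t). Using j(t) = -64·cos(4·t) and substituting t = pi/8, we find j = 0.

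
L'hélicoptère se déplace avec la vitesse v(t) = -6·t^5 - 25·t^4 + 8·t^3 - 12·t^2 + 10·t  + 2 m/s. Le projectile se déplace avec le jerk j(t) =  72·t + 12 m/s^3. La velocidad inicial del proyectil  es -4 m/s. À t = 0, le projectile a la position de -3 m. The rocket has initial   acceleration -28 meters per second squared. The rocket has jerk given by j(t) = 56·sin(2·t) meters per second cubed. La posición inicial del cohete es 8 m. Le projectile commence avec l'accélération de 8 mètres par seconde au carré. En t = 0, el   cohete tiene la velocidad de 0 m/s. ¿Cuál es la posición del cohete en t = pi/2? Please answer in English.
We need to integrate our jerk equation j(t) = 56·sin(2·t) 3 times. Integrating jerk and using the initial condition a(0) = -28, we get a(t) = -28·cos(2·t). Finding the antiderivative of a(t) and using v(0) = 0: v(t) = -14·sin(2·t). Finding the antiderivative of v(t) and using x(0) = 8: x(t) = 7·cos(2·t) + 1. Using x(t) = 7·cos(2·t) + 1 and substituting t = pi/2, we find x = -6.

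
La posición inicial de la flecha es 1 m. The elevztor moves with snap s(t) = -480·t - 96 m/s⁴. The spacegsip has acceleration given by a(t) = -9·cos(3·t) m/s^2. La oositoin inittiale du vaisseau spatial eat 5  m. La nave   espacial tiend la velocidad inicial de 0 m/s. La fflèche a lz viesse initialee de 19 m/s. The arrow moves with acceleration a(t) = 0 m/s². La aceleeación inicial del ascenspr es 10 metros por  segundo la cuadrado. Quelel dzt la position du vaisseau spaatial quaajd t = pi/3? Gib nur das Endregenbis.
À t = pi/3, x = 3.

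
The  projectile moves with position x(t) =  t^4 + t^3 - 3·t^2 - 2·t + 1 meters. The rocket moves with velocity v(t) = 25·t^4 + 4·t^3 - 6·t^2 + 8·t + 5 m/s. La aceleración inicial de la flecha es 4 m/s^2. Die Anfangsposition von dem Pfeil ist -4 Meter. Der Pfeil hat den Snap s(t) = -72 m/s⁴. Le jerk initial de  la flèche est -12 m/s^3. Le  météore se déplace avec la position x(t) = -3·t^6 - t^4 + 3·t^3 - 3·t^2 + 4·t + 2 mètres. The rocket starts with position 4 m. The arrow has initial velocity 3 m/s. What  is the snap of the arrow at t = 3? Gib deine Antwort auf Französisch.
En utilisant s(t) = -72 et en substituant t = 3, nous trouvons s = -72.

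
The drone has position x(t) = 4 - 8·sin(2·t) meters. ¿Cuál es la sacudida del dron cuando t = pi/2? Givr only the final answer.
La respuesta es -64.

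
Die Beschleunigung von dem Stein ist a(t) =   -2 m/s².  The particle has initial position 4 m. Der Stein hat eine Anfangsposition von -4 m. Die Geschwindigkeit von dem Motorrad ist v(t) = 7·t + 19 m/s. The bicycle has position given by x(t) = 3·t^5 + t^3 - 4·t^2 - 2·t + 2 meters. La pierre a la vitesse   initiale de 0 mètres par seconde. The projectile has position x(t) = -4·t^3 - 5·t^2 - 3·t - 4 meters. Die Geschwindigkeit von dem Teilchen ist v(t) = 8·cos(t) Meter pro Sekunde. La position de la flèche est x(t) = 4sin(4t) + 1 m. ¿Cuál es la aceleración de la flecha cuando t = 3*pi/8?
Debemos derivar nuestra ecuación de la posición x(t) = 4·sin(4·t) + 1 2 veces. La derivada de la posición da la velocidad: v(t) = 16·cos(4·t). La derivada de la velocidad da la aceleración: a(t) = -64·sin(4·t). Usando a(t) = -64·sin(4·t) y sustituyendo t = 3*pi/8, encontramos a = 64.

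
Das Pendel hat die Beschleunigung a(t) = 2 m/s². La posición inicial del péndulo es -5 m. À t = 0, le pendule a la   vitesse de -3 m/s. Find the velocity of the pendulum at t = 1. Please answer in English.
We need to integrate our acceleration equation a(t) = 2 1 time. Finding the integral of a(t) and using v(0) = -3: v(t) = 2·t - 3. From the given velocity equation v(t) = 2·t - 3, we substitute t = 1 to get v = -1.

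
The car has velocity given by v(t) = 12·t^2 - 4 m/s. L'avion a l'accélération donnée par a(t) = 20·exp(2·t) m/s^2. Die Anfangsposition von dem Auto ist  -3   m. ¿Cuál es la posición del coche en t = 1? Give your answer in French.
En partant de la vitesse v(t) = 12·t^2 - 4, nous prenons 1 intégrale. En intégrant la vitesse et en utilisant la condition initiale x(0) = -3, nous obtenons x(t) = 4·t^3 - 4·t - 3. En utilisant x(t) = 4·t^3 - 4·t - 3 et en substituant t = 1, nous trouvons x = -3.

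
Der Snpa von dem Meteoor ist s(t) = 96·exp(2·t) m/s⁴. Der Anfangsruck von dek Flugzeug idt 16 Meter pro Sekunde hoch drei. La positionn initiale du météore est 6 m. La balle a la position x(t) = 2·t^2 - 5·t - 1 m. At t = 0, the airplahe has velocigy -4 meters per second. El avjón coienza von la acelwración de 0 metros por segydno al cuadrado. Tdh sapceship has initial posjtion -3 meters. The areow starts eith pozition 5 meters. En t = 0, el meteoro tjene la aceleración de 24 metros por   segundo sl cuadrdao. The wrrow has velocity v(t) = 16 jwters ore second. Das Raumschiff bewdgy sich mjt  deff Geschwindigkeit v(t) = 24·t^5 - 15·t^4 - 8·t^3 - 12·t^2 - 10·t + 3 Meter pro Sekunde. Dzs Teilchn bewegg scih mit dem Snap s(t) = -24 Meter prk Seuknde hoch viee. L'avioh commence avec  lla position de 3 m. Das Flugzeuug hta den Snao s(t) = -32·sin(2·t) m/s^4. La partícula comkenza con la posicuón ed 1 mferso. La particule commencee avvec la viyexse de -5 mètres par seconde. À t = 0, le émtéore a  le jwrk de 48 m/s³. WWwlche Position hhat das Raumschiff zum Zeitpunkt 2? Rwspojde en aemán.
Wir müssen die Stammfunktion unserer Gleichung für die Geschwindigkeit v(t) = 24·t^5 - 15·t^4 - 8·t^3 - 12·t^2 - 10·t + 3 1-mal finden. Mit ∫v(t)dt und Anwendung von x(0) = -3, finden wir x(t) = 4·t^6 - 3·t^5 - 2·t^4 - 4·t^3 - 5·t^2 + 3·t - 3. Wir haben die Position x(t) = 4·t^6 - 3·t^5 - 2·t^4 - 4·t^3 - 5·t^2 + 3·t - 3. Durch Einsetzen von t = 2: x(2) = 79.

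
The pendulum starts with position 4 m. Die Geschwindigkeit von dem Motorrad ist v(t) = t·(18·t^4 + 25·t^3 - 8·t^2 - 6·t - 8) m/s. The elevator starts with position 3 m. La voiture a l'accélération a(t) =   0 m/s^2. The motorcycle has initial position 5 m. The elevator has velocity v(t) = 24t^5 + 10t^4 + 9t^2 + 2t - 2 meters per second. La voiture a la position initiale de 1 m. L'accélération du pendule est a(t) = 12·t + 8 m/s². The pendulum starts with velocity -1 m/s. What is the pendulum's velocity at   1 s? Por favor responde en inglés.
To solve this, we need to take 1 antiderivative of our acceleration equation a(t) = 12·t + 8. The antiderivative of acceleration is velocity. Using v(0) = -1, we get v(t) = 6·t^2 + 8·t - 1. We have velocity v(t) = 6·t^2 + 8·t - 1. Substituting t = 1: v(1) = 13.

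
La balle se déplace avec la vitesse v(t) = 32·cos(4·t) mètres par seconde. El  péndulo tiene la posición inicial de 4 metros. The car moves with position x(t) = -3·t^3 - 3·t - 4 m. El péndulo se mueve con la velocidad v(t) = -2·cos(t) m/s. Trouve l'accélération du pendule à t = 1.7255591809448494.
Nous devons dériver notre équation de la vitesse v(t) = -2·cos(t) 1 fois. En dérivant la vitesse, nous obtenons l'accélération: a(t) = 2·sin(t). Nous avons l'accélération a(t) = 2·sin(t). En substituant t = 1.7255591809448494: a(1.7255591809448494) = 1.97609622718360.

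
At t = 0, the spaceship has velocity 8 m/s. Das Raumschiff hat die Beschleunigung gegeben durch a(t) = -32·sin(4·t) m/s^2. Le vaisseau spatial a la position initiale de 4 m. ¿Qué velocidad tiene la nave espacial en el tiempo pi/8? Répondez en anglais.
We need to integrate our acceleration equation a(t) = -32·sin(4·t) 1 time. Taking ∫a(t)dt and applying v(0) = 8, we find v(t) = 8·cos(4·t). Using v(t) = 8·cos(4·t) and substituting t = pi/8, we find v = 0.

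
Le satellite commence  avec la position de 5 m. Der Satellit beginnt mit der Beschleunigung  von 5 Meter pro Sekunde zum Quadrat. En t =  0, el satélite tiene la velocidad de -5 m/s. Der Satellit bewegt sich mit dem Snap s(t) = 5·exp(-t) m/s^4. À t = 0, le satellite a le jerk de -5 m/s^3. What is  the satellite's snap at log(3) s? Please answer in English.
From the given snap equation s(t) = 5·exp(-t), we substitute t = log(3) to get s = 5/3.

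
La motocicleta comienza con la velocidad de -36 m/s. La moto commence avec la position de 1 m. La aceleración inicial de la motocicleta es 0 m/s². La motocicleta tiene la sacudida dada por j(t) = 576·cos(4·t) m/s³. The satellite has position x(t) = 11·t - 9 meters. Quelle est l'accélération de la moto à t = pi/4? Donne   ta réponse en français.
Pour résoudre ceci, nous devons prendre 1 primitive de notre équation du jerk j(t) = 576·cos(4·t). L'intégrale du jerk, avec a(0) = 0, donne l'accélération: a(t) = 144·sin(4·t). Nous avons l'accélération a(t) = 144·sin(4·t). En substituant t = pi/4: a(pi/4) = 0.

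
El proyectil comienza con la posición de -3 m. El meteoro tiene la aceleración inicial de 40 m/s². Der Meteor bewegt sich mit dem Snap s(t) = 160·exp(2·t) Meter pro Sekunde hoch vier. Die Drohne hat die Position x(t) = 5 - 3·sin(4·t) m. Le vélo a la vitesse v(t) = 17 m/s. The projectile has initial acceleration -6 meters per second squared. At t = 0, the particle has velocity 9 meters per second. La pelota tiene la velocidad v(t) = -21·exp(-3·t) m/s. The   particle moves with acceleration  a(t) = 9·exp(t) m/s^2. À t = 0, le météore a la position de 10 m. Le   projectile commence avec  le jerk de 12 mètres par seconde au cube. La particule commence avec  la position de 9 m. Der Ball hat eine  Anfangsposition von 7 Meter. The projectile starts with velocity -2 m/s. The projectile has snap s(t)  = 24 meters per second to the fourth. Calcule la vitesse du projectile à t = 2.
En partant du snap s(t) = 24, nous prenons 3 primitives. L'intégrale du snap, avec j(0) = 12, donne le jerk: j(t) = 24·t + 12. La primitive du jerk, avec a(0) = -6, donne l'accélération: a(t) = 12·t^2 + 12·t - 6. En prenant ∫a(t)dt et en appliquant v(0) = -2, nous trouvons v(t) = 4·t^3 + 6·t^2 - 6·t - 2. En utilisant v(t) = 4·t^3 + 6·t^2 - 6·t - 2 et en substituant t = 2, nous trouvons v = 42.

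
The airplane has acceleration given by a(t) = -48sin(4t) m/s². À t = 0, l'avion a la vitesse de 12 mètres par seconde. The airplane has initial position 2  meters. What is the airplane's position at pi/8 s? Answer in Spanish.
Partiendo de la aceleración a(t) = -48·sin(4·t), tomamos 2 antiderivadas. La integral de la aceleración, con v(0) = 12, da la velocidad: v(t) = 12·cos(4·t). La antiderivada de la velocidad, con x(0) = 2, da la posición: x(t) = 3·sin(4·t) + 2. De la ecuación de la posición x(t) = 3·sin(4·t) + 2, sustituimos t = pi/8 para obtener x = 5.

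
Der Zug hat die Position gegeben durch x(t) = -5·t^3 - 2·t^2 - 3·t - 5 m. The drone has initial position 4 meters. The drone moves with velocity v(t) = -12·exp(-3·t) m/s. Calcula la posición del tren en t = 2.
Tenemos la posición x(t) = -5·t^3 - 2·t^2 - 3·t - 5. Sustituyendo t = 2: x(2) = -59.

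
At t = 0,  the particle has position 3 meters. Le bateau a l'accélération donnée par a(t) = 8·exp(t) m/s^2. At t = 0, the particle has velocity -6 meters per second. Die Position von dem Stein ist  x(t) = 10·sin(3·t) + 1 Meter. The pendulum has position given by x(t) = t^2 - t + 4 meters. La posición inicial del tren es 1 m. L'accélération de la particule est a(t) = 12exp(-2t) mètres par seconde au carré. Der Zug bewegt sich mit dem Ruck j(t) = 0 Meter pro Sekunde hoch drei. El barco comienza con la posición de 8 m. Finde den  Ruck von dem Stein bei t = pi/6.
Ausgehend von der Position x(t) = 10·sin(3·t) + 1, nehmen wir 3 Ableitungen. Die Ableitung von der Position ergibt die Geschwindigkeit: v(t) = 30·cos(3·t). Mit d/dt von v(t) finden wir a(t) = -90·sin(3·t). Durch Ableiten von der Beschleunigung erhalten wir den Ruck: j(t) = -270·cos(3·t). Wir haben den Ruck j(t) = -270·cos(3·t). Durch Einsetzen von t = pi/6: j(pi/6) = 0.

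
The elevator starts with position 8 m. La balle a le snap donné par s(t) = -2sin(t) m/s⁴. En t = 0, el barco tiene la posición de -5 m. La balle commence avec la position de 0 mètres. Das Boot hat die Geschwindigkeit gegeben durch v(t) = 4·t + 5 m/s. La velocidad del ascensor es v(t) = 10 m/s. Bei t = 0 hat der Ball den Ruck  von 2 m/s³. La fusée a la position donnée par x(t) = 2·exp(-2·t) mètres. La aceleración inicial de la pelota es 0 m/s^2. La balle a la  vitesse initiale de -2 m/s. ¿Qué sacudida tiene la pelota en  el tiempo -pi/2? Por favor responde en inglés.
We need to integrate our snap equation s(t) = -2·sin(t) 1 time. Integrating snap and using the initial condition j(0) = 2, we get j(t) = 2·cos(t). We have jerk j(t) = 2·cos(t). Substituting t = -pi/2: j(-pi/2) = 0.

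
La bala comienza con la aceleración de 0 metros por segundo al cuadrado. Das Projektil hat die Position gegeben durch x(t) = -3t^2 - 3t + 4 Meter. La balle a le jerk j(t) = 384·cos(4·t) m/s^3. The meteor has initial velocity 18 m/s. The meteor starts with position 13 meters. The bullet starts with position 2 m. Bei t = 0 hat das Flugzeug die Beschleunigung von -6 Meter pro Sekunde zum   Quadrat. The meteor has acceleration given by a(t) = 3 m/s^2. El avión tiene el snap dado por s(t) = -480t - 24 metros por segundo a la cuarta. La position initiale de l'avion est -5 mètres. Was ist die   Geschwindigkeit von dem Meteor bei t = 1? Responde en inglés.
Starting from acceleration a(t) = 3, we take 1 antiderivative. Taking ∫a(t)dt and applying v(0) = 18, we find v(t) = 3·t + 18. From the given velocity equation v(t) = 3·t + 18, we substitute t = 1 to get v = 21.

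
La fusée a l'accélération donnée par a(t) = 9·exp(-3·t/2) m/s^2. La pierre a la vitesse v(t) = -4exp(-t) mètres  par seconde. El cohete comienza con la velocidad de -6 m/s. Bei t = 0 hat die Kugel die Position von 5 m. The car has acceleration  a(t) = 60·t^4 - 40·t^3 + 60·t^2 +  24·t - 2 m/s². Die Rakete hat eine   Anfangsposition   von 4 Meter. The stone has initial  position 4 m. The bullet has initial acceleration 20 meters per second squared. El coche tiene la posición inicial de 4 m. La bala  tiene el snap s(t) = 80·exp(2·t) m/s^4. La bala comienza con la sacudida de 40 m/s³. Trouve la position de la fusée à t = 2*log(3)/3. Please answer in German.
Wir müssen unsere Gleichung für die Beschleunigung a(t) = 9·exp(-3·t/2) 2-mal integrieren. Durch Integration von der Beschleunigung und Verwendung der Anfangsbedingung v(0) = -6, erhalten wir v(t) = -6·exp(-3·t/2). Durch Integration von der Geschwindigkeit und Verwendung der Anfangsbedingung x(0) = 4, erhalten wir x(t) = 4·exp(-3·t/2). Wir haben die Position x(t) = 4·exp(-3·t/2). Durch Einsetzen von t = 2*log(3)/3: x(2*log(3)/3) = 4/3.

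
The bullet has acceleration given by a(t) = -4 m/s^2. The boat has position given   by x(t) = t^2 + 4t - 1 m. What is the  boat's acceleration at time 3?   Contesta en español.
Para resolver esto, necesitamos tomar 2 derivadas de nuestra ecuación de la posición x(t) = t^2 + 4·t - 1. Derivando la posición, obtenemos la velocidad: v(t) = 2·t + 4. La derivada de la velocidad da la aceleración: a(t) = 2. Tenemos la aceleración a(t) = 2. Sustituyendo t = 3: a(3) = 2.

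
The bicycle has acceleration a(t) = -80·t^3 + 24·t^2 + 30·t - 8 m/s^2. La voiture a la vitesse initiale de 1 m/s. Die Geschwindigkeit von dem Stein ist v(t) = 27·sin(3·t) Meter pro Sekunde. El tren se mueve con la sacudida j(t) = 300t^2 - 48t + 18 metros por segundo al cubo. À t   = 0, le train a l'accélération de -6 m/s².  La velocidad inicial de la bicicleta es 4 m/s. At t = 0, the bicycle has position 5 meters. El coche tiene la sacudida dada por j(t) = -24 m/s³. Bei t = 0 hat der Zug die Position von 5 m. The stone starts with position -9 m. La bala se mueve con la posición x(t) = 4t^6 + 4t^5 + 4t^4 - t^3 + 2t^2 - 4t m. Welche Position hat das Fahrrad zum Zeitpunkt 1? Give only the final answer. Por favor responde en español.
En t = 1, x = 8.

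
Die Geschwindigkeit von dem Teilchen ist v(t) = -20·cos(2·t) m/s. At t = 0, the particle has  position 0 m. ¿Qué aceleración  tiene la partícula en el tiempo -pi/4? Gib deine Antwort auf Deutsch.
Ausgehend von der Geschwindigkeit v(t) = -20·cos(2·t), nehmen wir 1 Ableitung. Durch Ableiten von der Geschwindigkeit erhalten wir die Beschleunigung: a(t) = 40·sin(2·t). Aus der Gleichung für die Beschleunigung a(t) = 40·sin(2·t), setzen wir t = -pi/4 ein und erhalten a = -40.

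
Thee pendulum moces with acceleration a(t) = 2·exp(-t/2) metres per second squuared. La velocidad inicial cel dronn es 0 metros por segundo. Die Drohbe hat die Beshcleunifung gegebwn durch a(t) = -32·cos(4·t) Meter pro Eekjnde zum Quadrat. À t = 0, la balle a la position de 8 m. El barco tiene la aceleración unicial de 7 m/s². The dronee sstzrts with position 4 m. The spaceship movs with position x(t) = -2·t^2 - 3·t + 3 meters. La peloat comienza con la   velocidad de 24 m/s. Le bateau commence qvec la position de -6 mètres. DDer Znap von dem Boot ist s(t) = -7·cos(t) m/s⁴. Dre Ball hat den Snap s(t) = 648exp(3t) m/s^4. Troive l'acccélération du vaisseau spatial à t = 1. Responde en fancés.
En partant de la position x(t) = -2·t^2 - 3·t + 3, nous prenons 2 dérivées. La dérivée de la position donne la vitesse: v(t) = -4·t - 3. La dérivée de la vitesse donne l'accélération: a(t) = -4. En utilisant a(t) = -4 et en substituant t = 1, nous trouvons a = -4.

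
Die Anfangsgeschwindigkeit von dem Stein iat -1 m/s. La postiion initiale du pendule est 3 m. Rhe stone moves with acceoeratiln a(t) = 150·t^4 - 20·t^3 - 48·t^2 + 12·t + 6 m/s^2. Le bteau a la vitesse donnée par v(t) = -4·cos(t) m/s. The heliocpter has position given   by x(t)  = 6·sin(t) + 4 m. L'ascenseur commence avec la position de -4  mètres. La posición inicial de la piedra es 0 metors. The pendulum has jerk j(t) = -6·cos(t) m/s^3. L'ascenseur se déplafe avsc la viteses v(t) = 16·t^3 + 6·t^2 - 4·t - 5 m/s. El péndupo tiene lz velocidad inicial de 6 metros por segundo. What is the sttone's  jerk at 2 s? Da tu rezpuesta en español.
Para resolver esto, necesitamos tomar 1 derivada de nuestra ecuación de la aceleración a(t) = 150·t^4 - 20·t^3 - 48·t^2 + 12·t + 6. Tomando d/dt de a(t), encontramos j(t) = 600·t^3 - 60·t^2 - 96·t + 12. De la ecuación de la sacudida j(t) = 600·t^3 - 60·t^2 - 96·t + 12, sustituimos t = 2 para obtener j = 4380.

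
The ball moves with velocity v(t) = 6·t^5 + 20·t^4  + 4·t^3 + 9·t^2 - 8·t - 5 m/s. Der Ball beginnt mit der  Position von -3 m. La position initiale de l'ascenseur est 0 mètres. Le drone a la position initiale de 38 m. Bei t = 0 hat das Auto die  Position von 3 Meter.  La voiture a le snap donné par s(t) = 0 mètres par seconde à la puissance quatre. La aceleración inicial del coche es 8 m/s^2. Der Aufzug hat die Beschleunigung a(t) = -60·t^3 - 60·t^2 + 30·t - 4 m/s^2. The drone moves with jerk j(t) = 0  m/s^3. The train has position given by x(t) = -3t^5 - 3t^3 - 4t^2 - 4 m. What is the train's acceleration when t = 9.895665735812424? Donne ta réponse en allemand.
Ausgehend von der Position x(t) = -3·t^5 - 3·t^3 - 4·t^2 - 4, nehmen wir 2 Ableitungen. Durch Ableiten von der Position erhalten wir die Geschwindigkeit: v(t) = -15·t^4 - 9·t^2 - 8·t. Die Ableitung von der Geschwindigkeit ergibt die Beschleunigung: a(t) = -60·t^3 - 18·t - 8. Mit a(t) = -60·t^3 - 18·t - 8 und Einsetzen von t = 9.895665735812424, finden wir a = -58327.6312327925.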